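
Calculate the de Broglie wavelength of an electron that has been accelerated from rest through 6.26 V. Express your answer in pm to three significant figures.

KE = eV = 1.602 × 10⁻¹⁹ × 6.260 = 1.003 × 10⁻¹⁸ J.
p = √(2mKE) = √(2 × 9.109 × 10⁻³¹ × 1.003 × 10⁻¹⁸) = 1.352 × 10⁻²⁴ kg·m/s.
λ = h/p = 6.626 × 10⁻³⁴ / 1.352 × 10⁻²⁴ = 4.90 × 10⁻¹⁰ m = 490 pm.

λ = 490 pm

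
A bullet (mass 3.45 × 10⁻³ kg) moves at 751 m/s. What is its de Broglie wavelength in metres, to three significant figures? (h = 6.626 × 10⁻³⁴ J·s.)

λ = 2.56 × 10⁻³⁴ m

p = mv = 3.45 × 10⁻³ × 751 = 2.591 kg·m/s.
λ = h/p = 6.626 × 10⁻³⁴ / 2.591 = 2.56 × 10⁻³⁴ m.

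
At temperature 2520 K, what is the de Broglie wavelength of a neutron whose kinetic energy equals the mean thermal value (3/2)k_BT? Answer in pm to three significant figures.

λ = 50.1 pm

KE = (3/2)k_BT = 1.5 × 1.381 × 10⁻²³ × 2520 = 5.220 × 10⁻²⁰ J.
p = √(2mKE) = √(2 × 1.675 × 10⁻²⁷ × 5.220 × 10⁻²⁰) = 1.322 × 10⁻²³ kg·m/s.
λ = h/p = 5.01 × 10⁻¹¹ m = 50.1 pm.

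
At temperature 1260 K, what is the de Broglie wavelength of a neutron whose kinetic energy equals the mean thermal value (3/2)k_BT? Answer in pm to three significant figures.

λ = 70.9 pm

KE = (3/2)k_BT = 1.5 × 1.381 × 10⁻²³ × 1260 = 2.610 × 10⁻²⁰ J.
p = √(2mKE) = √(2 × 1.675 × 10⁻²⁷ × 2.610 × 10⁻²⁰) = 9.351 × 10⁻²⁴ kg·m/s.
λ = h/p = 7.09 × 10⁻¹¹ m = 70.9 pm.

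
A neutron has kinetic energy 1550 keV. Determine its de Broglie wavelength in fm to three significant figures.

λ = 23.0 fm

KE = 1550 keV = 2.483 × 10⁻¹³ J.
p = √(2mKE) = √(2 × 1.675 × 10⁻²⁷ × 2.483 × 10⁻¹³) = 2.884 × 10⁻²⁰ kg·m/s.
λ = h/p = 6.626 × 10⁻³⁴ / 2.884 × 10⁻²⁰ = 2.30 × 10⁻¹⁴ m = 23.0 fm.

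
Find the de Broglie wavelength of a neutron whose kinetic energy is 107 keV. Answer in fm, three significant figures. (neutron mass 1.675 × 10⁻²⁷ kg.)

λ = 87.4 fm

KE = 107 keV = 1.714 × 10⁻¹⁴ J.
p = √(2mKE) = √(2 × 1.675 × 10⁻²⁷ × 1.714 × 10⁻¹⁴) = 7.578 × 10⁻²¹ kg·m/s.
λ = h/p = 6.626 × 10⁻³⁴ / 7.578 × 10⁻²¹ = 8.74 × 10⁻¹⁴ m = 87.4 fm.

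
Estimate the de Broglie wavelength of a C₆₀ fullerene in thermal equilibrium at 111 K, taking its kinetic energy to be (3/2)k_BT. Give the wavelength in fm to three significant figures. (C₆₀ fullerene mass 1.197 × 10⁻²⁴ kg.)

KE = (3/2)k_BT = 1.5 × 1.381 × 10⁻²³ × 111 = 2.299 × 10⁻²¹ J.
p = √(2mKE) = √(2 × 1.197 × 10⁻²⁴ × 2.299 × 10⁻²¹) = 7.419 × 10⁻²³ kg·m/s.
λ = h/p = 8.93 × 10⁻¹² m = 8930 fm.

λ = 8930 fm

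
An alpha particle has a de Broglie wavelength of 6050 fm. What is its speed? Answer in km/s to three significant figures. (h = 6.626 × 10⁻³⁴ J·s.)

v = 16.5 km/s

p = h/λ = 6.626 × 10⁻³⁴ / 6.050 × 10⁻¹² = 1.095 × 10⁻²² kg·m/s.
v = p/m = 1.095 × 10⁻²² / 6.645 × 10⁻²⁷ = 1.65 × 10⁴ m/s = 16.5 km/s.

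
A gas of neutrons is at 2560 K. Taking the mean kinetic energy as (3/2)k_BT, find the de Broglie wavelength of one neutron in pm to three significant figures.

λ = 49.7 pm

KE = (3/2)k_BT = 1.5 × 1.381 × 10⁻²³ × 2560 = 5.303 × 10⁻²⁰ J.
p = √(2mKE) = √(2 × 1.675 × 10⁻²⁷ × 5.303 × 10⁻²⁰) = 1.333 × 10⁻²³ kg·m/s.
λ = h/p = 4.97 × 10⁻¹¹ m = 49.7 pm.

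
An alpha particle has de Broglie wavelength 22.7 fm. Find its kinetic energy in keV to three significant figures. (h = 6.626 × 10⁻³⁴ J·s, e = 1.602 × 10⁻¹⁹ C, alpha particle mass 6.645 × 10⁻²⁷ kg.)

KE = 400 keV

p = h/λ = 6.626 × 10⁻³⁴ / 2.270 × 10⁻¹⁴ = 2.919 × 10⁻²⁰ kg·m/s.
KE = p²/(2m) = (2.919 × 10⁻²⁰)² / (2 × 6.645 × 10⁻²⁷) = 6.411 × 10⁻¹⁴ J = 400 keV.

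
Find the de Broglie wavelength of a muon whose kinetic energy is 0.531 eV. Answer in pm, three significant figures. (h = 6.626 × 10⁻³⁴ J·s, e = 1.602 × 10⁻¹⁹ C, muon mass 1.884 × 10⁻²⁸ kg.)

λ = 117 pm

KE = 0.531 eV = 8.507 × 10⁻²⁰ J.
p = √(2mKE) = √(2 × 1.884 × 10⁻²⁸ × 8.507 × 10⁻²⁰) = 5.662 × 10⁻²⁴ kg·m/s.
λ = h/p = 6.626 × 10⁻³⁴ / 5.662 × 10⁻²⁴ = 1.17 × 10⁻¹⁰ m = 117 pm.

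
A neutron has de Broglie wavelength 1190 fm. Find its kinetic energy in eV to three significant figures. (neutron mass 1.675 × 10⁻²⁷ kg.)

KE = 578 eV

p = h/λ = 6.626 × 10⁻³⁴ / 1.190 × 10⁻¹² = 5.568 × 10⁻²² kg·m/s.
KE = p²/(2m) = (5.568 × 10⁻²²)² / (2 × 1.675 × 10⁻²⁷) = 9.255 × 10⁻¹⁷ J = 578 eV.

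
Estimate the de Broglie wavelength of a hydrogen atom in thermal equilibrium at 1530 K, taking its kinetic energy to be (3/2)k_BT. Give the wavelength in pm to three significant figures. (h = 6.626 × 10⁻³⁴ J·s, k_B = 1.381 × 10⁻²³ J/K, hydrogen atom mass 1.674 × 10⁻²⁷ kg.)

λ = 64.3 pm

KE = (3/2)k_BT = 1.5 × 1.381 × 10⁻²³ × 1530 = 3.169 × 10⁻²⁰ J.
p = √(2mKE) = √(2 × 1.674 × 10⁻²⁷ × 3.169 × 10⁻²⁰) = 1.030 × 10⁻²³ kg·m/s.
λ = h/p = 6.43 × 10⁻¹¹ m = 64.3 pm.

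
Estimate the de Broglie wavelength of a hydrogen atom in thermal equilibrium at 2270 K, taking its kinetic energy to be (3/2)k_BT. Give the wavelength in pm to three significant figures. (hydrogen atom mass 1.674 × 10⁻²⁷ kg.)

KE = (3/2)k_BT = 1.5 × 1.381 × 10⁻²³ × 2270 = 4.702 × 10⁻²⁰ J.
p = √(2mKE) = √(2 × 1.674 × 10⁻²⁷ × 4.702 × 10⁻²⁰) = 1.255 × 10⁻²³ kg·m/s.
λ = h/p = 5.28 × 10⁻¹¹ m = 52.8 pm.

λ = 52.8 pm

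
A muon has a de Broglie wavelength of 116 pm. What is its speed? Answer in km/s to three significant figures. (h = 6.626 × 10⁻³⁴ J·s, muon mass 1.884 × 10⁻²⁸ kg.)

p = h/λ = 6.626 × 10⁻³⁴ / 1.160 × 10⁻¹⁰ = 5.712 × 10⁻²⁴ kg·m/s.
v = p/m = 5.712 × 10⁻²⁴ / 1.884 × 10⁻²⁸ = 3.03 × 10⁴ m/s = 30.3 km/s.

v = 30.3 km/s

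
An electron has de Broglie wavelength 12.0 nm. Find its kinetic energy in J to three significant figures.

p = h/λ = 6.626 × 10⁻³⁴ / 1.200 × 10⁻⁸ = 5.522 × 10⁻²⁶ kg·m/s.
KE = p²/(2m) = (5.522 × 10⁻²⁶)² / (2 × 9.109 × 10⁻³¹) = 1.674 × 10⁻²¹ J = 1.67 × 10⁻²¹ J.

KE = 1.67 × 10⁻²¹ J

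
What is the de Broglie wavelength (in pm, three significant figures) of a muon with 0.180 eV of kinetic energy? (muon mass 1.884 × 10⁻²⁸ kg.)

KE = 0.180 eV = 2.884 × 10⁻²⁰ J.
p = √(2mKE) = √(2 × 1.884 × 10⁻²⁸ × 2.884 × 10⁻²⁰) = 3.296 × 10⁻²⁴ kg·m/s.
λ = h/p = 6.626 × 10⁻³⁴ / 3.296 × 10⁻²⁴ = 2.01 × 10⁻¹⁰ m = 201 pm.

λ = 201 pm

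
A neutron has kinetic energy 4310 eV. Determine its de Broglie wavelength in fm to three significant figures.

λ = 436 fm

KE = 4310 eV = 6.905 × 10⁻¹⁶ J.
p = √(2mKE) = √(2 × 1.675 × 10⁻²⁷ × 6.905 × 10⁻¹⁶) = 1.521 × 10⁻²¹ kg·m/s.
λ = h/p = 6.626 × 10⁻³⁴ / 1.521 × 10⁻²¹ = 4.36 × 10⁻¹³ m = 436 fm.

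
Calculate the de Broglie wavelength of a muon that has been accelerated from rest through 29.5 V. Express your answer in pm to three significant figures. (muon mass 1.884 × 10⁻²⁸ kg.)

KE = eV = 1.602 × 10⁻¹⁹ × 29.50 = 4.726 × 10⁻¹⁸ J.
p = √(2mKE) = √(2 × 1.884 × 10⁻²⁸ × 4.726 × 10⁻¹⁸) = 4.220 × 10⁻²³ kg·m/s.
λ = h/p = 6.626 × 10⁻³⁴ / 4.220 × 10⁻²³ = 1.57 × 10⁻¹¹ m = 15.7 pm.

λ = 15.7 pm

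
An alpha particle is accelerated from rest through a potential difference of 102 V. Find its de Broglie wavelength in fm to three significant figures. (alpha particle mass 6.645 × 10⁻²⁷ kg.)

λ = 1010 fm

KE = 2eV = 2 × 1.602 × 10⁻¹⁹ × 102.0 = 3.268 × 10⁻¹⁷ J.
p = √(2mKE) = √(2 × 6.645 × 10⁻²⁷ × 3.268 × 10⁻¹⁷) = 6.590 × 10⁻²² kg·m/s.
λ = h/p = 6.626 × 10⁻³⁴ / 6.590 × 10⁻²² = 1.01 × 10⁻¹² m = 1010 fm.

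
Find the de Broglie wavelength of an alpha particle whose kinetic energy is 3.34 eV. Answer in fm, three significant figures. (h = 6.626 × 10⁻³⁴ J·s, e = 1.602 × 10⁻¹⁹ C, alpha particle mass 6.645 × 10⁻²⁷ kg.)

λ = 7860 fm

KE = 3.34 eV = 5.351 × 10⁻¹⁹ J.
p = √(2mKE) = √(2 × 6.645 × 10⁻²⁷ × 5.351 × 10⁻¹⁹) = 8.433 × 10⁻²³ kg·m/s.
λ = h/p = 6.626 × 10⁻³⁴ / 8.433 × 10⁻²³ = 7.86 × 10⁻¹² m = 7860 fm.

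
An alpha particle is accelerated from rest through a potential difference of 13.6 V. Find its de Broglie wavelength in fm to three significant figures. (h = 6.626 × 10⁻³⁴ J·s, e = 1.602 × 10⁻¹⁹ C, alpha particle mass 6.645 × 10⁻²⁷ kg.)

λ = 2750 fm

KE = 2eV = 2 × 1.602 × 10⁻¹⁹ × 13.60 = 4.357 × 10⁻¹⁸ J.
p = √(2mKE) = √(2 × 6.645 × 10⁻²⁷ × 4.357 × 10⁻¹⁸) = 2.406 × 10⁻²² kg·m/s.
λ = h/p = 6.626 × 10⁻³⁴ / 2.406 × 10⁻²² = 2.75 × 10⁻¹² m = 2750 fm.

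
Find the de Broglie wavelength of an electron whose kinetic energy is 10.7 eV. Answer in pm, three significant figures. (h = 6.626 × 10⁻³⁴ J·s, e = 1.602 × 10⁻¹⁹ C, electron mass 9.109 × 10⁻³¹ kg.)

λ = 375 pm

KE = 10.7 eV = 1.714 × 10⁻¹⁸ J.
p = √(2mKE) = √(2 × 9.109 × 10⁻³¹ × 1.714 × 10⁻¹⁸) = 1.767 × 10⁻²⁴ kg·m/s.
λ = h/p = 6.626 × 10⁻³⁴ / 1.767 × 10⁻²⁴ = 3.75 × 10⁻¹⁰ m = 375 pm.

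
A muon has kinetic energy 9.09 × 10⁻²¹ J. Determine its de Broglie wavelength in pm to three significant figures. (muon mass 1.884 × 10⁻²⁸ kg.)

p = √(2mKE) = √(2 × 1.884 × 10⁻²⁸ × 9.090 × 10⁻²¹) = 1.851 × 10⁻²⁴ kg·m/s.
λ = h/p = 6.626 × 10⁻³⁴ / 1.851 × 10⁻²⁴ = 3.58 × 10⁻¹⁰ m = 358 pm.

λ = 358 pm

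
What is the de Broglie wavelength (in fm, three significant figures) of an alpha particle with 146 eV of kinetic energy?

λ = 1190 fm

KE = 146 eV = 2.339 × 10⁻¹⁷ J.
p = √(2mKE) = √(2 × 6.645 × 10⁻²⁷ × 2.339 × 10⁻¹⁷) = 5.575 × 10⁻²² kg·m/s.
λ = h/p = 6.626 × 10⁻³⁴ / 5.575 × 10⁻²² = 1.19 × 10⁻¹² m = 1190 fm.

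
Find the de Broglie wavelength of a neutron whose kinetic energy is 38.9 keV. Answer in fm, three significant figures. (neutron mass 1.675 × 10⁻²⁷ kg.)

KE = 38.9 keV = 6.232 × 10⁻¹⁵ J.
p = √(2mKE) = √(2 × 1.675 × 10⁻²⁷ × 6.232 × 10⁻¹⁵) = 4.569 × 10⁻²¹ kg·m/s.
λ = h/p = 6.626 × 10⁻³⁴ / 4.569 × 10⁻²¹ = 1.45 × 10⁻¹³ m = 145 fm.

λ = 145 fm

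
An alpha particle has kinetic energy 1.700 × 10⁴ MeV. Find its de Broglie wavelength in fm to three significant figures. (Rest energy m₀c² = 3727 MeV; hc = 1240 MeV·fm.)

Total energy E = KE + m₀c² = 1.700 × 10⁴ + 3727 = 20727 MeV.
(pc)² = E² − (m₀c²)² = (20727)² − (3727)² = 4.157 × 10⁸ MeV², so pc = 2.039 × 10⁴ MeV.
λ = hc/(pc) = 1240 MeV·fm / 2.039 × 10⁴ MeV = 0.0608 fm.

λ = 0.0608 fm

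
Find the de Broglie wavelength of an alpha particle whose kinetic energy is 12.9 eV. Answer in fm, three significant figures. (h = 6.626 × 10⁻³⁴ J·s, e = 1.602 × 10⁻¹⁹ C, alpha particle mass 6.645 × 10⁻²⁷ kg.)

KE = 12.9 eV = 2.067 × 10⁻¹⁸ J.
p = √(2mKE) = √(2 × 6.645 × 10⁻²⁷ × 2.067 × 10⁻¹⁸) = 1.657 × 10⁻²² kg·m/s.
λ = h/p = 6.626 × 10⁻³⁴ / 1.657 × 10⁻²² = 4.00 × 10⁻¹² m = 4000 fm.

λ = 4000 fm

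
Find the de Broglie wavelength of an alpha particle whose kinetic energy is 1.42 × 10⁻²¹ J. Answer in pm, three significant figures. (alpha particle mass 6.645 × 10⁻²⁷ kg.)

λ = 153 pm

p = √(2mKE) = √(2 × 6.645 × 10⁻²⁷ × 1.420 × 10⁻²¹) = 4.344 × 10⁻²⁴ kg·m/s.
λ = h/p = 6.626 × 10⁻³⁴ / 4.344 × 10⁻²⁴ = 1.53 × 10⁻¹⁰ m = 153 pm.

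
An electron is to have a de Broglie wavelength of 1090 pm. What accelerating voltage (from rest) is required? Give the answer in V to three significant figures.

V = 1.27 V

p = h/λ = 6.626 × 10⁻³⁴ / 1.090 × 10⁻⁹ = 6.079 × 10⁻²⁵ kg·m/s.
KE = p²/(2m) = 2.028 × 10⁻¹⁹ J.
V = KE/e = 2.028 × 10⁻¹⁹ / (1.602 × 10⁻¹⁹) = 1.27 V.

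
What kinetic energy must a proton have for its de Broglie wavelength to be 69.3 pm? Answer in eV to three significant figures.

p = h/λ = 6.626 × 10⁻³⁴ / 6.930 × 10⁻¹¹ = 9.561 × 10⁻²⁴ kg·m/s.
KE = p²/(2m) = (9.561 × 10⁻²⁴)² / (2 × 1.673 × 10⁻²⁷) = 2.732 × 10⁻²⁰ J = 0.171 eV.

KE = 0.171 eV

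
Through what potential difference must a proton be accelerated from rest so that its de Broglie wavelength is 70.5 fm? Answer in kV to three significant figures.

V = 165 kV

p = h/λ = 6.626 × 10⁻³⁴ / 7.050 × 10⁻¹⁴ = 9.399 × 10⁻²¹ kg·m/s.
KE = p²/(2m) = 2.640 × 10⁻¹⁴ J.
V = KE/e = 2.640 × 10⁻¹⁴ / (1.602 × 10⁻¹⁹) = 165 kV.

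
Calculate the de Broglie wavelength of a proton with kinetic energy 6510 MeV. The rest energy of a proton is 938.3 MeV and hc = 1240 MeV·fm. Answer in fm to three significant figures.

Total energy E = KE + m₀c² = 6510 + 938.3 = 7448.3 MeV.
(pc)² = E² − (m₀c²)² = (7448.3)² − (938.3)² = 5.460 × 10⁷ MeV², so pc = 7389 MeV.
λ = hc/(pc) = 1240 MeV·fm / 7389 MeV = 0.168 fm.

λ = 0.168 fm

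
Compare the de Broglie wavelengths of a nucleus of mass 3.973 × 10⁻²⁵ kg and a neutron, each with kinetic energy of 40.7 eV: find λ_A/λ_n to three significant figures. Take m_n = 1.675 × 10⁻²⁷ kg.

λ_A/λ_n = 0.0649

At fixed KE, p = √(2mKE) so λ = h/p ∝ 1/√m.
λ_A/λ_n = √(m_n/m_A) = √(1.675 × 10⁻²⁷/3.973 × 10⁻²⁵) = √(4.216 × 10⁻³) = 0.0649.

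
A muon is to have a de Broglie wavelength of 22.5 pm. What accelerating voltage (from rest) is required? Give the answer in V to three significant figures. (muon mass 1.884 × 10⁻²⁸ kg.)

V = 14.4 V

p = h/λ = 6.626 × 10⁻³⁴ / 2.250 × 10⁻¹¹ = 2.945 × 10⁻²³ kg·m/s.
KE = p²/(2m) = 2.302 × 10⁻¹⁸ J.
V = KE/e = 2.302 × 10⁻¹⁸ / (1.602 × 10⁻¹⁹) = 14.4 V.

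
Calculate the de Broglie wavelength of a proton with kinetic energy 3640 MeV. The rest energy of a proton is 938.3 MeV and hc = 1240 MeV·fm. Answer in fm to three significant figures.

λ = 0.277 fm

Total energy E = KE + m₀c² = 3640 + 938.3 = 4578.3 MeV.
(pc)² = E² − (m₀c²)² = (4578.3)² − (938.3)² = 2.008 × 10⁷ MeV², so pc = 4481 MeV.
λ = hc/(pc) = 1240 MeV·fm / 4481 MeV = 0.277 fm.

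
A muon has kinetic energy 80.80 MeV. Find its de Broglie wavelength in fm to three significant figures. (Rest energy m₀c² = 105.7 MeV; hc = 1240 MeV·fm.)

Total energy E = KE + m₀c² = 80.80 + 105.7 = 186.50 MeV.
(pc)² = E² − (m₀c²)² = (186.50)² − (105.7)² = 2.361 × 10⁴ MeV², so pc = 153.7 MeV.
λ = hc/(pc) = 1240 MeV·fm / 153.7 MeV = 8.07 fm.

λ = 8.07 fm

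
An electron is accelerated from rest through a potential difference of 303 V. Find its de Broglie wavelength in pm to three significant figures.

KE = eV = 1.602 × 10⁻¹⁹ × 303.0 = 4.854 × 10⁻¹⁷ J.
p = √(2mKE) = √(2 × 9.109 × 10⁻³¹ × 4.854 × 10⁻¹⁷) = 9.404 × 10⁻²⁴ kg·m/s.
λ = h/p = 6.626 × 10⁻³⁴ / 9.404 × 10⁻²⁴ = 7.05 × 10⁻¹¹ m = 70.5 pm.

λ = 70.5 pm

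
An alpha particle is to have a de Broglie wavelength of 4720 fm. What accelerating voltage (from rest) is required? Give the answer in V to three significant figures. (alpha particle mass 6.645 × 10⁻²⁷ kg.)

V = 4.63 V

p = h/λ = 6.626 × 10⁻³⁴ / 4.720 × 10⁻¹² = 1.404 × 10⁻²² kg·m/s.
KE = p²/(2m) = 1.483 × 10⁻¹⁸ J.
V = KE/2e = 1.483 × 10⁻¹⁸ / (2 × 1.602 × 10⁻¹⁹) = 4.63 V.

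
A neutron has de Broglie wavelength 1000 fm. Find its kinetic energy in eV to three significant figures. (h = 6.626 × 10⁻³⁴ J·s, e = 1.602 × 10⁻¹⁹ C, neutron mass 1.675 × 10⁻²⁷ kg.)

KE = 818 eV

p = h/λ = 6.626 × 10⁻³⁴ / 1.000 × 10⁻¹² = 6.626 × 10⁻²² kg·m/s.
KE = p²/(2m) = (6.626 × 10⁻²²)² / (2 × 1.675 × 10⁻²⁷) = 1.311 × 10⁻¹⁶ J = 818 eV.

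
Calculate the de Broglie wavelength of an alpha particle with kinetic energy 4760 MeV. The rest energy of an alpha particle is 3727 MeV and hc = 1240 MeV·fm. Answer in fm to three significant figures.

λ = 0.163 fm

Total energy E = KE + m₀c² = 4760 + 3727 = 8487 MeV.
(pc)² = E² − (m₀c²)² = (8487)² − (3727)² = 5.814 × 10⁷ MeV², so pc = 7625 MeV.
λ = hc/(pc) = 1240 MeV·fm / 7625 MeV = 0.163 fm.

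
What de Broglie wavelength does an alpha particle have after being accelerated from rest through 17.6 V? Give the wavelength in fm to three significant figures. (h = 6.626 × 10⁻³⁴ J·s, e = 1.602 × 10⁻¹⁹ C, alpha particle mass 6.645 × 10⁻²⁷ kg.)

KE = 2eV = 2 × 1.602 × 10⁻¹⁹ × 17.60 = 5.639 × 10⁻¹⁸ J.
p = √(2mKE) = √(2 × 6.645 × 10⁻²⁷ × 5.639 × 10⁻¹⁸) = 2.738 × 10⁻²² kg·m/s.
λ = h/p = 6.626 × 10⁻³⁴ / 2.738 × 10⁻²² = 2.42 × 10⁻¹² m = 2420 fm.

λ = 2420 fm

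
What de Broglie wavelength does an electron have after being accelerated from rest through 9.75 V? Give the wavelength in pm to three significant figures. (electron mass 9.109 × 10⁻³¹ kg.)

KE = eV = 1.602 × 10⁻¹⁹ × 9.750 = 1.562 × 10⁻¹⁸ J.
p = √(2mKE) = √(2 × 9.109 × 10⁻³¹ × 1.562 × 10⁻¹⁸) = 1.687 × 10⁻²⁴ kg·m/s.
λ = h/p = 6.626 × 10⁻³⁴ / 1.687 × 10⁻²⁴ = 3.93 × 10⁻¹⁰ m = 393 pm.

λ = 393 pm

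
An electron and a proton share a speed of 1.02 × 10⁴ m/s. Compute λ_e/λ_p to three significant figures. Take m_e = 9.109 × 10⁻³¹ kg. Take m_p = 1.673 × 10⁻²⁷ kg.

At fixed v, p = mv so λ = h/(mv) ∝ 1/m.
λ_e/λ_p = m_p/m_e = 1.673 × 10⁻²⁷/9.109 × 10⁻³¹ = 1840.

λ_e/λ_p = 1840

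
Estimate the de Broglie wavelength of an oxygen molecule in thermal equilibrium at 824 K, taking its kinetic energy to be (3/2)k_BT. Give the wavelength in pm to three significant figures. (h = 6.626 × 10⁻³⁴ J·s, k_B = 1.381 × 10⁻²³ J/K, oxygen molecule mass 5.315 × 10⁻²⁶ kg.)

λ = 15.6 pm

KE = (3/2)k_BT = 1.5 × 1.381 × 10⁻²³ × 824 = 1.707 × 10⁻²⁰ J.
p = √(2mKE) = √(2 × 5.315 × 10⁻²⁶ × 1.707 × 10⁻²⁰) = 4.260 × 10⁻²³ kg·m/s.
λ = h/p = 1.56 × 10⁻¹¹ m = 15.6 pm.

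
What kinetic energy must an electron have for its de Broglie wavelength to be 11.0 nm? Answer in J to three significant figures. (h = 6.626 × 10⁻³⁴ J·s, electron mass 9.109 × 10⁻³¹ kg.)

p = h/λ = 6.626 × 10⁻³⁴ / 1.100 × 10⁻⁸ = 6.024 × 10⁻²⁶ kg·m/s.
KE = p²/(2m) = (6.024 × 10⁻²⁶)² / (2 × 9.109 × 10⁻³¹) = 1.992 × 10⁻²¹ J = 1.99 × 10⁻²¹ J.

KE = 1.99 × 10⁻²¹ J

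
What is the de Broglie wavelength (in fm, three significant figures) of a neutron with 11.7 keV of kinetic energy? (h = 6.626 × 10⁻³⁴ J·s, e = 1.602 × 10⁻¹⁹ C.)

KE = 11.7 keV = 1.874 × 10⁻¹⁵ J.
p = √(2mKE) = √(2 × 1.675 × 10⁻²⁷ × 1.874 × 10⁻¹⁵) = 2.506 × 10⁻²¹ kg·m/s.
λ = h/p = 6.626 × 10⁻³⁴ / 2.506 × 10⁻²¹ = 2.64 × 10⁻¹³ m = 264 fm.

λ = 264 fm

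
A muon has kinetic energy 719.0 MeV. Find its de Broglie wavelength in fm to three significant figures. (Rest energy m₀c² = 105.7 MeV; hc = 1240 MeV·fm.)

λ = 1.52 fm

Total energy E = KE + m₀c² = 719.0 + 105.7 = 824.7 MeV.
(pc)² = E² − (m₀c²)² = (824.7)² − (105.7)² = 6.690 × 10⁵ MeV², so pc = 817.9 MeV.
λ = hc/(pc) = 1240 MeV·fm / 817.9 MeV = 1.52 fm.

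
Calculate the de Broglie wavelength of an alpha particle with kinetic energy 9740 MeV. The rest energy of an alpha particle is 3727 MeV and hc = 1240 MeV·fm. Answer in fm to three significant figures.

Total energy E = KE + m₀c² = 9740 + 3727 = 13467 MeV.
(pc)² = E² − (m₀c²)² = (13467)² − (3727)² = 1.675 × 10⁸ MeV², so pc = 1.294 × 10⁴ MeV.
λ = hc/(pc) = 1240 MeV·fm / 1.294 × 10⁴ MeV = 0.0958 fm.

λ = 0.0958 fm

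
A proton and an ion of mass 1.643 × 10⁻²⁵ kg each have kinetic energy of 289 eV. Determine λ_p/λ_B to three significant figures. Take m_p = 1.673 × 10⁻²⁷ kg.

λ_p/λ_B = 9.91

At fixed KE, p = √(2mKE) so λ = h/p ∝ 1/√m.
λ_p/λ_B = √(m_B/m_p) = √(1.643 × 10⁻²⁵/1.673 × 10⁻²⁷) = √(98.21) = 9.91.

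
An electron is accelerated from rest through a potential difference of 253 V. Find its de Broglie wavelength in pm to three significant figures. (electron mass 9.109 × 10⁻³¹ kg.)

λ = 77.1 pm

KE = eV = 1.602 × 10⁻¹⁹ × 253.0 = 4.053 × 10⁻¹⁷ J.
p = √(2mKE) = √(2 × 9.109 × 10⁻³¹ × 4.053 × 10⁻¹⁷) = 8.593 × 10⁻²⁴ kg·m/s.
λ = h/p = 6.626 × 10⁻³⁴ / 8.593 × 10⁻²⁴ = 7.71 × 10⁻¹¹ m = 77.1 pm.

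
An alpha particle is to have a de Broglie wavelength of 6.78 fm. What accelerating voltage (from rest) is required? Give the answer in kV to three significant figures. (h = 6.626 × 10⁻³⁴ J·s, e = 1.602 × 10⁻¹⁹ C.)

p = h/λ = 6.626 × 10⁻³⁴ / 6.780 × 10⁻¹⁵ = 9.773 × 10⁻²⁰ kg·m/s.
KE = p²/(2m) = 7.187 × 10⁻¹³ J.
V = KE/2e = 7.187 × 10⁻¹³ / (2 × 1.602 × 10⁻¹⁹) = 2240 kV.

V = 2240 kV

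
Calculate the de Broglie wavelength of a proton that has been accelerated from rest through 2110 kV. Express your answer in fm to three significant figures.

λ = 19.7 fm

KE = eV = 1.602 × 10⁻¹⁹ × 2.110 × 10⁶ = 3.380 × 10⁻¹³ J.
p = √(2mKE) = √(2 × 1.673 × 10⁻²⁷ × 3.380 × 10⁻¹³) = 3.363 × 10⁻²⁰ kg·m/s.
λ = h/p = 6.626 × 10⁻³⁴ / 3.363 × 10⁻²⁰ = 1.97 × 10⁻¹⁴ m = 19.7 fm.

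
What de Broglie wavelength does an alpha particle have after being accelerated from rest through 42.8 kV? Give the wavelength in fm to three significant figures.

λ = 49.1 fm

KE = 2eV = 2 × 1.602 × 10⁻¹⁹ × 4.280 × 10⁴ = 1.371 × 10⁻¹⁴ J.
p = √(2mKE) = √(2 × 6.645 × 10⁻²⁷ × 1.371 × 10⁻¹⁴) = 1.350 × 10⁻²⁰ kg·m/s.
λ = h/p = 6.626 × 10⁻³⁴ / 1.350 × 10⁻²⁰ = 4.91 × 10⁻¹⁴ m = 49.1 fm.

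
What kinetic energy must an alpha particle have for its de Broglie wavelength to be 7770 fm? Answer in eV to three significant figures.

p = h/λ = 6.626 × 10⁻³⁴ / 7.770 × 10⁻¹² = 8.528 × 10⁻²³ kg·m/s.
KE = p²/(2m) = (8.528 × 10⁻²³)² / (2 × 6.645 × 10⁻²⁷) = 5.472 × 10⁻¹⁹ J = 3.42 eV.

KE = 3.42 eV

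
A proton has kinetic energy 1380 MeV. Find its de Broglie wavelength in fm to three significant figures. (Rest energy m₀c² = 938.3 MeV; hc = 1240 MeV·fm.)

λ = 0.585 fm

Total energy E = KE + m₀c² = 1380 + 938.3 = 2318.3 MeV.
(pc)² = E² − (m₀c²)² = (2318.3)² − (938.3)² = 4.494 × 10⁶ MeV², so pc = 2120 MeV.
λ = hc/(pc) = 1240 MeV·fm / 2120 MeV = 0.585 fm.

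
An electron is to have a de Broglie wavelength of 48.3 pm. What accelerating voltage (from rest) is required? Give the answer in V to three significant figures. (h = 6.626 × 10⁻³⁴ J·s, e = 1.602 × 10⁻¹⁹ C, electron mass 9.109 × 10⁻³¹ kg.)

V = 645 V

p = h/λ = 6.626 × 10⁻³⁴ / 4.830 × 10⁻¹¹ = 1.372 × 10⁻²³ kg·m/s.
KE = p²/(2m) = 1.033 × 10⁻¹⁶ J.
V = KE/e = 1.033 × 10⁻¹⁶ / (1.602 × 10⁻¹⁹) = 645 V.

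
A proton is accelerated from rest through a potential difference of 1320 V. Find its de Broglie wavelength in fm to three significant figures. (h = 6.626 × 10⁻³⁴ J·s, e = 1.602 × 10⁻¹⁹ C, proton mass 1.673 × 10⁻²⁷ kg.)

λ = 788 fm

KE = eV = 1.602 × 10⁻¹⁹ × 1320 = 2.115 × 10⁻¹⁶ J.
p = √(2mKE) = √(2 × 1.673 × 10⁻²⁷ × 2.115 × 10⁻¹⁶) = 8.412 × 10⁻²² kg·m/s.
λ = h/p = 6.626 × 10⁻³⁴ / 8.412 × 10⁻²² = 7.88 × 10⁻¹³ m = 788 fm.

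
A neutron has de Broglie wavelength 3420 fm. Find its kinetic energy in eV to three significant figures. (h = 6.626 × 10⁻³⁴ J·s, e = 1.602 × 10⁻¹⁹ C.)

p = h/λ = 6.626 × 10⁻³⁴ / 3.420 × 10⁻¹² = 1.937 × 10⁻²² kg·m/s.
KE = p²/(2m) = (1.937 × 10⁻²²)² / (2 × 1.675 × 10⁻²⁷) = 1.120 × 10⁻¹⁷ J = 69.9 eV.

KE = 69.9 eV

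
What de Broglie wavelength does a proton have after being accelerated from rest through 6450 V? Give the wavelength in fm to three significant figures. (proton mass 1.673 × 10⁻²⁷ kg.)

KE = eV = 1.602 × 10⁻¹⁹ × 6450 = 1.033 × 10⁻¹⁵ J.
p = √(2mKE) = √(2 × 1.673 × 10⁻²⁷ × 1.033 × 10⁻¹⁵) = 1.859 × 10⁻²¹ kg·m/s.
λ = h/p = 6.626 × 10⁻³⁴ / 1.859 × 10⁻²¹ = 3.56 × 10⁻¹³ m = 356 fm.

λ = 356 fm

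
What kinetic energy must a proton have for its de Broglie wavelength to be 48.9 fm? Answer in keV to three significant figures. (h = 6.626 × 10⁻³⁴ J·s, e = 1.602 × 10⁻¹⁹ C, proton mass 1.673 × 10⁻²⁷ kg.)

KE = 343 keV

p = h/λ = 6.626 × 10⁻³⁴ / 4.890 × 10⁻¹⁴ = 1.355 × 10⁻²⁰ kg·m/s.
KE = p²/(2m) = (1.355 × 10⁻²⁰)² / (2 × 1.673 × 10⁻²⁷) = 5.487 × 10⁻¹⁴ J = 343 keV.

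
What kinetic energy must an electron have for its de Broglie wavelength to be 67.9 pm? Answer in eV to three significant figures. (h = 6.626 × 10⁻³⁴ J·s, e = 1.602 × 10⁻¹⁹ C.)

p = h/λ = 6.626 × 10⁻³⁴ / 6.790 × 10⁻¹¹ = 9.758 × 10⁻²⁴ kg·m/s.
KE = p²/(2m) = (9.758 × 10⁻²⁴)² / (2 × 9.109 × 10⁻³¹) = 5.227 × 10⁻¹⁷ J = 326 eV.

KE = 326 eV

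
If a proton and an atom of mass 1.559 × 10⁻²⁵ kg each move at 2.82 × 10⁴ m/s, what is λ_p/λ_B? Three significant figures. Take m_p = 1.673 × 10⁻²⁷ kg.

At fixed v, p = mv so λ = h/(mv) ∝ 1/m.
λ_p/λ_B = m_B/m_p = 1.559 × 10⁻²⁵/1.673 × 10⁻²⁷ = 93.2.

λ_p/λ_B = 93.2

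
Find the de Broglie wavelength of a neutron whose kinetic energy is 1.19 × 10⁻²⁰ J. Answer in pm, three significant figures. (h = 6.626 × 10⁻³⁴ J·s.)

p = √(2mKE) = √(2 × 1.675 × 10⁻²⁷ × 1.190 × 10⁻²⁰) = 6.314 × 10⁻²⁴ kg·m/s.
λ = h/p = 6.626 × 10⁻³⁴ / 6.314 × 10⁻²⁴ = 1.05 × 10⁻¹⁰ m = 105 pm.

λ = 105 pm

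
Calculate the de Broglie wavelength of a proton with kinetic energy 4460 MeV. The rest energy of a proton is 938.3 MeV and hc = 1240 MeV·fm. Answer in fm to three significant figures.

Total energy E = KE + m₀c² = 4460 + 938.3 = 5398.3 MeV.
(pc)² = E² − (m₀c²)² = (5398.3)² − (938.3)² = 2.826 × 10⁷ MeV², so pc = 5316 MeV.
λ = hc/(pc) = 1240 MeV·fm / 5316 MeV = 0.233 fm.

λ = 0.233 fm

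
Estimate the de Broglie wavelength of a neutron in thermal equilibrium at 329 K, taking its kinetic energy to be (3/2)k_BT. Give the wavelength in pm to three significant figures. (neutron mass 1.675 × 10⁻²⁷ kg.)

KE = (3/2)k_BT = 1.5 × 1.381 × 10⁻²³ × 329 = 6.815 × 10⁻²¹ J.
p = √(2mKE) = √(2 × 1.675 × 10⁻²⁷ × 6.815 × 10⁻²¹) = 4.778 × 10⁻²⁴ kg·m/s.
λ = h/p = 1.39 × 10⁻¹⁰ m = 139 pm.

λ = 139 pm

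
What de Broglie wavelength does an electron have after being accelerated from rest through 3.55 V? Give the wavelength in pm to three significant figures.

λ = 651 pm

KE = eV = 1.602 × 10⁻¹⁹ × 3.550 = 5.687 × 10⁻¹⁹ J.
p = √(2mKE) = √(2 × 9.109 × 10⁻³¹ × 5.687 × 10⁻¹⁹) = 1.018 × 10⁻²⁴ kg·m/s.
λ = h/p = 6.626 × 10⁻³⁴ / 1.018 × 10⁻²⁴ = 6.51 × 10⁻¹⁰ m = 651 pm.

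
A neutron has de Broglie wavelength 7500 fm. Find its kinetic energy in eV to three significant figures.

p = h/λ = 6.626 × 10⁻³⁴ / 7.500 × 10⁻¹² = 8.835 × 10⁻²³ kg·m/s.
KE = p²/(2m) = (8.835 × 10⁻²³)² / (2 × 1.675 × 10⁻²⁷) = 2.330 × 10⁻¹⁸ J = 14.5 eV.

KE = 14.5 eV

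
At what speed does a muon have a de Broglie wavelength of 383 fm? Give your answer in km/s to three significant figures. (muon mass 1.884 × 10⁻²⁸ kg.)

v = 9180 km/s

p = h/λ = 6.626 × 10⁻³⁴ / 3.830 × 10⁻¹³ = 1.730 × 10⁻²¹ kg·m/s.
v = p/m = 1.730 × 10⁻²¹ / 1.884 × 10⁻²⁸ = 9.18 × 10⁶ m/s = 9180 km/s.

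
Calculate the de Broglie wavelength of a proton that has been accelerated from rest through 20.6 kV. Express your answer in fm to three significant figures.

KE = eV = 1.602 × 10⁻¹⁹ × 2.060 × 10⁴ = 3.300 × 10⁻¹⁵ J.
p = √(2mKE) = √(2 × 1.673 × 10⁻²⁷ × 3.300 × 10⁻¹⁵) = 3.323 × 10⁻²¹ kg·m/s.
λ = h/p = 6.626 × 10⁻³⁴ / 3.323 × 10⁻²¹ = 1.99 × 10⁻¹³ m = 199 fm.

λ = 199 fm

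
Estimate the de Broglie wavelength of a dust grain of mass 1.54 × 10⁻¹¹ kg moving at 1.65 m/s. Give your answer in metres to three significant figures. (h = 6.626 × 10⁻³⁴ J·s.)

λ = 2.61 × 10⁻²³ m

p = mv = 1.54 × 10⁻¹¹ × 1.65 = 2.541 × 10⁻¹¹ kg·m/s.
λ = h/p = 6.626 × 10⁻³⁴ / 2.541 × 10⁻¹¹ = 2.61 × 10⁻²³ m.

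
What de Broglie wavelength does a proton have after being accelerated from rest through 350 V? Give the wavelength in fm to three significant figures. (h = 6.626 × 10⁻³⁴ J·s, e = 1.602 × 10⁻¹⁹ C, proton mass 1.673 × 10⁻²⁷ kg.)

KE = eV = 1.602 × 10⁻¹⁹ × 350.0 = 5.607 × 10⁻¹⁷ J.
p = √(2mKE) = √(2 × 1.673 × 10⁻²⁷ × 5.607 × 10⁻¹⁷) = 4.331 × 10⁻²² kg·m/s.
λ = h/p = 6.626 × 10⁻³⁴ / 4.331 × 10⁻²² = 1.53 × 10⁻¹² m = 1530 fm.

λ = 1530 fm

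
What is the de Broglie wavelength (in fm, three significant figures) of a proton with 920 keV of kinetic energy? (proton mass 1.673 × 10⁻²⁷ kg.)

λ = 29.8 fm

KE = 920 keV = 1.474 × 10⁻¹³ J.
p = √(2mKE) = √(2 × 1.673 × 10⁻²⁷ × 1.474 × 10⁻¹³) = 2.221 × 10⁻²⁰ kg·m/s.
λ = h/p = 6.626 × 10⁻³⁴ / 2.221 × 10⁻²⁰ = 2.98 × 10⁻¹⁴ m = 29.8 fm.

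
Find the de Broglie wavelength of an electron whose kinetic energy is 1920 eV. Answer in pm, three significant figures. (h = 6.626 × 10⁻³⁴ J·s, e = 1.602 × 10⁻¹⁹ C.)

λ = 28.0 pm

KE = 1920 eV = 3.076 × 10⁻¹⁶ J.
p = √(2mKE) = √(2 × 9.109 × 10⁻³¹ × 3.076 × 10⁻¹⁶) = 2.367 × 10⁻²³ kg·m/s.
λ = h/p = 6.626 × 10⁻³⁴ / 2.367 × 10⁻²³ = 2.80 × 10⁻¹¹ m = 28.0 pm.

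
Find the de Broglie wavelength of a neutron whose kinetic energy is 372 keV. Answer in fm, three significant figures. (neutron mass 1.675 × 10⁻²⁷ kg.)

λ = 46.9 fm

KE = 372 keV = 5.959 × 10⁻¹⁴ J.
p = √(2mKE) = √(2 × 1.675 × 10⁻²⁷ × 5.959 × 10⁻¹⁴) = 1.413 × 10⁻²⁰ kg·m/s.
λ = h/p = 6.626 × 10⁻³⁴ / 1.413 × 10⁻²⁰ = 4.69 × 10⁻¹⁴ m = 46.9 fm.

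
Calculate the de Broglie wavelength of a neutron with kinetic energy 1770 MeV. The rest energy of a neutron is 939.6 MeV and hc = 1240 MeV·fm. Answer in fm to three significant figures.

Total energy E = KE + m₀c² = 1770 + 939.6 = 2709.6 MeV.
(pc)² = E² − (m₀c²)² = (2709.6)² − (939.6)² = 6.459 × 10⁶ MeV², so pc = 2541 MeV.
λ = hc/(pc) = 1240 MeV·fm / 2541 MeV = 0.488 fm.

λ = 0.488 fm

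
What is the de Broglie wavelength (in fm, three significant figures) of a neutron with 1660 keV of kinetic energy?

λ = 22.2 fm

KE = 1660 keV = 2.659 × 10⁻¹³ J.
p = √(2mKE) = √(2 × 1.675 × 10⁻²⁷ × 2.659 × 10⁻¹³) = 2.985 × 10⁻²⁰ kg·m/s.
λ = h/p = 6.626 × 10⁻³⁴ / 2.985 × 10⁻²⁰ = 2.22 × 10⁻¹⁴ m = 22.2 fm.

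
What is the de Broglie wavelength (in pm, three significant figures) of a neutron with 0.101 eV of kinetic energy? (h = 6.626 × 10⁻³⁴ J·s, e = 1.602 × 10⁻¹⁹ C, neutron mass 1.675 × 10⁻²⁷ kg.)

KE = 0.101 eV = 1.618 × 10⁻²⁰ J.
p = √(2mKE) = √(2 × 1.675 × 10⁻²⁷ × 1.618 × 10⁻²⁰) = 7.362 × 10⁻²⁴ kg·m/s.
λ = h/p = 6.626 × 10⁻³⁴ / 7.362 × 10⁻²⁴ = 9.00 × 10⁻¹¹ m = 90.0 pm.

λ = 90.0 pm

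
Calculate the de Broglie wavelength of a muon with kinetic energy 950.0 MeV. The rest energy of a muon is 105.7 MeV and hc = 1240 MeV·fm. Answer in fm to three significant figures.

λ = 1.18 fm

Total energy E = KE + m₀c² = 950.0 + 105.7 = 1055.7 MeV.
(pc)² = E² − (m₀c²)² = (1055.7)² − (105.7)² = 1.103 × 10⁶ MeV², so pc = 1050 MeV.
λ = hc/(pc) = 1240 MeV·fm / 1050 MeV = 1.18 fm.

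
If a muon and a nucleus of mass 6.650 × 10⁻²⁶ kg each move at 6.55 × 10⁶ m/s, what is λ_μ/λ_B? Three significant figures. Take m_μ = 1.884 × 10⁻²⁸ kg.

λ_μ/λ_B = 353

At fixed v, p = mv so λ = h/(mv) ∝ 1/m.
λ_μ/λ_B = m_B/m_μ = 6.650 × 10⁻²⁶/1.884 × 10⁻²⁸ = 353.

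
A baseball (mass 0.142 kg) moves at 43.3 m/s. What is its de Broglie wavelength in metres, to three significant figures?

p = mv = 0.142 × 43.3 = 6.149 kg·m/s.
λ = h/p = 6.626 × 10⁻³⁴ / 6.149 = 1.08 × 10⁻³⁴ m.

λ = 1.08 × 10⁻³⁴ m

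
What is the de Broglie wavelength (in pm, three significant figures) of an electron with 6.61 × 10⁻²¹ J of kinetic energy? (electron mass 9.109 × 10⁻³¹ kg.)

p = √(2mKE) = √(2 × 9.109 × 10⁻³¹ × 6.610 × 10⁻²¹) = 1.097 × 10⁻²⁵ kg·m/s.
λ = h/p = 6.626 × 10⁻³⁴ / 1.097 × 10⁻²⁵ = 6.04 × 10⁻⁹ m = 6040 pm.

λ = 6040 pm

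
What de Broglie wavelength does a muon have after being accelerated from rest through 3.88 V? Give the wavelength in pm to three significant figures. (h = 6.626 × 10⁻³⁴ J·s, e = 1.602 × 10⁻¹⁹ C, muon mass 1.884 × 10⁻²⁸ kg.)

KE = eV = 1.602 × 10⁻¹⁹ × 3.880 = 6.216 × 10⁻¹⁹ J.
p = √(2mKE) = √(2 × 1.884 × 10⁻²⁸ × 6.216 × 10⁻¹⁹) = 1.530 × 10⁻²³ kg·m/s.
λ = h/p = 6.626 × 10⁻³⁴ / 1.530 × 10⁻²³ = 4.33 × 10⁻¹¹ m = 43.3 pm.

λ = 43.3 pm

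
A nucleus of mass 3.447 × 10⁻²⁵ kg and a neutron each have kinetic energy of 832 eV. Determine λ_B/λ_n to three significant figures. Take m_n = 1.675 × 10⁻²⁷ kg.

λ_B/λ_n = 0.0697

At fixed KE, p = √(2mKE) so λ = h/p ∝ 1/√m.
λ_B/λ_n = √(m_n/m_B) = √(1.675 × 10⁻²⁷/3.447 × 10⁻²⁵) = √(4.859 × 10⁻³) = 0.0697.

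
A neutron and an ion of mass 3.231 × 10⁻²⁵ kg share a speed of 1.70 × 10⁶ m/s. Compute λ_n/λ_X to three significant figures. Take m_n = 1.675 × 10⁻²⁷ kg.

At fixed v, p = mv so λ = h/(mv) ∝ 1/m.
λ_n/λ_X = m_X/m_n = 3.231 × 10⁻²⁵/1.675 × 10⁻²⁷ = 193.

λ_n/λ_X = 193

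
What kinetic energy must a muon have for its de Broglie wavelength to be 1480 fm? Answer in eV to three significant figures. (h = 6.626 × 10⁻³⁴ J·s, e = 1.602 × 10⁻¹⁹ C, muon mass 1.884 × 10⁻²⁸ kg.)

KE = 3320 eV

p = h/λ = 6.626 × 10⁻³⁴ / 1.480 × 10⁻¹² = 4.477 × 10⁻²² kg·m/s.
KE = p²/(2m) = (4.477 × 10⁻²²)² / (2 × 1.884 × 10⁻²⁸) = 5.319 × 10⁻¹⁶ J = 3320 eV.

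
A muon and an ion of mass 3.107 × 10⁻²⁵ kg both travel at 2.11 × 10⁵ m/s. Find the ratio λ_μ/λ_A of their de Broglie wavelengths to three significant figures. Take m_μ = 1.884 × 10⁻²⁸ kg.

At fixed v, p = mv so λ = h/(mv) ∝ 1/m.
λ_μ/λ_A = m_A/m_μ = 3.107 × 10⁻²⁵/1.884 × 10⁻²⁸ = 1650.

λ_μ/λ_A = 1650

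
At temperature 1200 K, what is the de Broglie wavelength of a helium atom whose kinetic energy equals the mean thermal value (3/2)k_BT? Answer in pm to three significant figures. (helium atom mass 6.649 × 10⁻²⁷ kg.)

KE = (3/2)k_BT = 1.5 × 1.381 × 10⁻²³ × 1200 = 2.486 × 10⁻²⁰ J.
p = √(2mKE) = √(2 × 6.649 × 10⁻²⁷ × 2.486 × 10⁻²⁰) = 1.818 × 10⁻²³ kg·m/s.
λ = h/p = 3.64 × 10⁻¹¹ m = 36.4 pm.

λ = 36.4 pm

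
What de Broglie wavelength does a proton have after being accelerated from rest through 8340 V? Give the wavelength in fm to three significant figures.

KE = eV = 1.602 × 10⁻¹⁹ × 8340 = 1.336 × 10⁻¹⁵ J.
p = √(2mKE) = √(2 × 1.673 × 10⁻²⁷ × 1.336 × 10⁻¹⁵) = 2.114 × 10⁻²¹ kg·m/s.
λ = h/p = 6.626 × 10⁻³⁴ / 2.114 × 10⁻²¹ = 3.13 × 10⁻¹³ m = 313 fm.

λ = 313 fm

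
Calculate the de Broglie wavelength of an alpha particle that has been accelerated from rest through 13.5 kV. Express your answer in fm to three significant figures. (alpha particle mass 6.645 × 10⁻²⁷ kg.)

KE = 2eV = 2 × 1.602 × 10⁻¹⁹ × 1.350 × 10⁴ = 4.325 × 10⁻¹⁵ J.
p = √(2mKE) = √(2 × 6.645 × 10⁻²⁷ × 4.325 × 10⁻¹⁵) = 7.582 × 10⁻²¹ kg·m/s.
λ = h/p = 6.626 × 10⁻³⁴ / 7.582 × 10⁻²¹ = 8.74 × 10⁻¹⁴ m = 87.4 fm.

λ = 87.4 fm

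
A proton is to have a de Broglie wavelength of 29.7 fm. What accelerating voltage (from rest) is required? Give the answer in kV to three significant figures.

V = 929 kV

p = h/λ = 6.626 × 10⁻³⁴ / 2.970 × 10⁻¹⁴ = 2.231 × 10⁻²⁰ kg·m/s.
KE = p²/(2m) = 1.488 × 10⁻¹³ J.
V = KE/e = 1.488 × 10⁻¹³ / (1.602 × 10⁻¹⁹) = 929 kV.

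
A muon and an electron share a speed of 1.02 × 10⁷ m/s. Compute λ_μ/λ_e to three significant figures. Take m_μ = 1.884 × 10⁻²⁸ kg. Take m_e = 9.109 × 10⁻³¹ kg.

λ_μ/λ_e = 4.83 × 10⁻³

At fixed v, p = mv so λ = h/(mv) ∝ 1/m.
λ_μ/λ_e = m_e/m_μ = 9.109 × 10⁻³¹/1.884 × 10⁻²⁸ = 4.83 × 10⁻³.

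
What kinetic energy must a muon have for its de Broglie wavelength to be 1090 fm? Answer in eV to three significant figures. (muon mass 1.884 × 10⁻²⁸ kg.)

KE = 6120 eV

p = h/λ = 6.626 × 10⁻³⁴ / 1.090 × 10⁻¹² = 6.079 × 10⁻²² kg·m/s.
KE = p²/(2m) = (6.079 × 10⁻²²)² / (2 × 1.884 × 10⁻²⁸) = 9.807 × 10⁻¹⁶ J = 6120 eV.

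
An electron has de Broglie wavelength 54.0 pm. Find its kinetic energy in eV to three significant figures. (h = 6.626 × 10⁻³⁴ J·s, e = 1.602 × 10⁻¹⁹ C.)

p = h/λ = 6.626 × 10⁻³⁴ / 5.400 × 10⁻¹¹ = 1.227 × 10⁻²³ kg·m/s.
KE = p²/(2m) = (1.227 × 10⁻²³)² / (2 × 9.109 × 10⁻³¹) = 8.264 × 10⁻¹⁷ J = 516 eV.

KE = 516 eV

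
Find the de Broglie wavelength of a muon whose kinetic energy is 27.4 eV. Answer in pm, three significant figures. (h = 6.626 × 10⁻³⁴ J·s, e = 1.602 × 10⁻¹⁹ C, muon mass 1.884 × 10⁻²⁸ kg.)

λ = 16.3 pm

KE = 27.4 eV = 4.389 × 10⁻¹⁸ J.
p = √(2mKE) = √(2 × 1.884 × 10⁻²⁸ × 4.389 × 10⁻¹⁸) = 4.067 × 10⁻²³ kg·m/s.
λ = h/p = 6.626 × 10⁻³⁴ / 4.067 × 10⁻²³ = 1.63 × 10⁻¹¹ m = 16.3 pm.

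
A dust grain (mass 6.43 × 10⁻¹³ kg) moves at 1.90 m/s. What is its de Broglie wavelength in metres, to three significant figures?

λ = 5.42 × 10⁻²² m

p = mv = 6.43 × 10⁻¹³ × 1.90 = 1.222 × 10⁻¹² kg·m/s.
λ = h/p = 6.626 × 10⁻³⁴ / 1.222 × 10⁻¹² = 5.42 × 10⁻²² m.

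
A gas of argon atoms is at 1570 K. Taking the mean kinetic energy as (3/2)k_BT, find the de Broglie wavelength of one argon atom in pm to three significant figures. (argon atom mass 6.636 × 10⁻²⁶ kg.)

KE = (3/2)k_BT = 1.5 × 1.381 × 10⁻²³ × 1570 = 3.252 × 10⁻²⁰ J.
p = √(2mKE) = √(2 × 6.636 × 10⁻²⁶ × 3.252 × 10⁻²⁰) = 6.570 × 10⁻²³ kg·m/s.
λ = h/p = 1.01 × 10⁻¹¹ m = 10.1 pm.

λ = 10.1 pm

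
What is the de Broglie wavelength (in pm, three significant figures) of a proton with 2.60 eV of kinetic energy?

λ = 17.7 pm

KE = 2.60 eV = 4.165 × 10⁻¹⁹ J.
p = √(2mKE) = √(2 × 1.673 × 10⁻²⁷ × 4.165 × 10⁻¹⁹) = 3.733 × 10⁻²³ kg·m/s.
λ = h/p = 6.626 × 10⁻³⁴ / 3.733 × 10⁻²³ = 1.77 × 10⁻¹¹ m = 17.7 pm.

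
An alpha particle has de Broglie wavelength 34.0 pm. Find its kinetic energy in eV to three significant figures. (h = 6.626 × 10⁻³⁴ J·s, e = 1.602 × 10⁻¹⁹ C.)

KE = 0.178 eV

p = h/λ = 6.626 × 10⁻³⁴ / 3.400 × 10⁻¹¹ = 1.949 × 10⁻²³ kg·m/s.
KE = p²/(2m) = (1.949 × 10⁻²³)² / (2 × 6.645 × 10⁻²⁷) = 2.858 × 10⁻²⁰ J = 0.178 eV.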